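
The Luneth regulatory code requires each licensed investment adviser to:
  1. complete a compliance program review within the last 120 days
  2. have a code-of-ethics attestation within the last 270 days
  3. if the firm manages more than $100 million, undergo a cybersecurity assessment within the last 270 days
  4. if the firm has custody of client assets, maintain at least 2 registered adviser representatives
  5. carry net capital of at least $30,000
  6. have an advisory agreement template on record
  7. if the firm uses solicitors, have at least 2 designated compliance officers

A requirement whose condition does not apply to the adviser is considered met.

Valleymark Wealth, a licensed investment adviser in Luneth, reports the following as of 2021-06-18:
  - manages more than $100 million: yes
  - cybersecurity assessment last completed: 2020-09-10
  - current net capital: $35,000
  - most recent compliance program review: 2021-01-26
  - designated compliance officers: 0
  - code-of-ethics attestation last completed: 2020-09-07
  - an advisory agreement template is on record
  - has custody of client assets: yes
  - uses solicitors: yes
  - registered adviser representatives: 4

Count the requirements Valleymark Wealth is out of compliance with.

4

1. compliance program review 143 days ago vs limit 120 → not met
2. code-of-ethics attestation 284 days ago vs limit 270 → not met
3. condition 'manages more than $100 million' holds; cybersecurity assessment 281 days ago vs limit 270 → not met
4. condition 'has custody of client assets' holds; registered adviser representatives 4 ≥ 2 → met
5. net capital $35,000 ≥ $30,000 → met
6. advisory agreement template present → met
7. condition 'uses solicitors' holds; designated compliance officers 0 < 2 → not met
Not met: 4 of 7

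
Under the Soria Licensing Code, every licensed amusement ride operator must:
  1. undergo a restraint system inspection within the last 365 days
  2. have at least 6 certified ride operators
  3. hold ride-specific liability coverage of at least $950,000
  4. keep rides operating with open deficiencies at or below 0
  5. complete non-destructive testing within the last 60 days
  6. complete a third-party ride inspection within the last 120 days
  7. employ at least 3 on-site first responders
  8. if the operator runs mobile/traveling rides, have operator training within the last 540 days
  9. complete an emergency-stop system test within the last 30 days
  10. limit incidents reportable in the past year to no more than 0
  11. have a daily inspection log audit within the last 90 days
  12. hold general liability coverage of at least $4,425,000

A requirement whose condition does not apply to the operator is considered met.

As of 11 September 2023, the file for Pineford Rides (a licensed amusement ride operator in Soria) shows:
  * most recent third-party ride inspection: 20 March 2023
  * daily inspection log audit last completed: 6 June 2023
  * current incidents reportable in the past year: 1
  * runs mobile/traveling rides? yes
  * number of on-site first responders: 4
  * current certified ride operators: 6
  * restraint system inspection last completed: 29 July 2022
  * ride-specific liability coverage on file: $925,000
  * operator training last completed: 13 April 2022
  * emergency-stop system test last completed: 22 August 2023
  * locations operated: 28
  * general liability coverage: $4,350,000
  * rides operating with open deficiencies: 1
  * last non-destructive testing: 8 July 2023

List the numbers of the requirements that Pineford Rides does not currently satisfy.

1, 3, 4, 5, 6, 10, 11, 12

1. restraint system inspection 409 days ago vs limit 365 → not met
2. certified ride operators 6 ≥ 6 → met
3. ride-specific liability coverage $925,000 < $950,000 → not met
4. rides operating with open deficiencies 1 > 0 → not met
5. non-destructive testing 65 days ago vs limit 60 → not met
6. third-party ride inspection 175 days ago vs limit 120 → not met
7. on-site first responders 4 ≥ 3 → met
8. condition 'runs mobile/traveling rides' holds; operator training 516 days ago vs limit 540 → met
9. emergency-stop system test 20 days ago vs limit 30 → met
10. incidents reportable in the past year 1 > 0 → not met
11. daily inspection log audit 97 days ago vs limit 90 → not met
12. general liability coverage $4,350,000 < $4,425,000 → not met
Not met: 1, 3, 4, 5, 6, 10, 11, 12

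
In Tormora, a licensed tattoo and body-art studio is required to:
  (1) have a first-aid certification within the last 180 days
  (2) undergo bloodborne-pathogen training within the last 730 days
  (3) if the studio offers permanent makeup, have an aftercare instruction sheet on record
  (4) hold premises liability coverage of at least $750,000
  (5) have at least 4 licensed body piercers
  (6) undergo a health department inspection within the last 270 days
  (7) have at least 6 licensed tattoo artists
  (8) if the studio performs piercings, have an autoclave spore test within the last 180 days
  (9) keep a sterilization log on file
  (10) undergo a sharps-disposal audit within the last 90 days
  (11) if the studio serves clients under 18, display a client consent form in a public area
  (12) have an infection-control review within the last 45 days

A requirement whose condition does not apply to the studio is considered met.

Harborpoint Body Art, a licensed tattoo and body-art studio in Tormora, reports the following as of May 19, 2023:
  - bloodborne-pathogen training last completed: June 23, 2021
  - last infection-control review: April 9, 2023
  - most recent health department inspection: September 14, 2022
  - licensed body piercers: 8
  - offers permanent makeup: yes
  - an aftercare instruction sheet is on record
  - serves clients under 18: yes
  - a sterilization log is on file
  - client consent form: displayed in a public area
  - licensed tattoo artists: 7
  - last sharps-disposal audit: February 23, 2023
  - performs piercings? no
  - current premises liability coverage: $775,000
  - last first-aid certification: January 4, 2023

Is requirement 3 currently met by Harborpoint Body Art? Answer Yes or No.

Yes

3. condition 'offers permanent makeup' holds; aftercare instruction sheet present → met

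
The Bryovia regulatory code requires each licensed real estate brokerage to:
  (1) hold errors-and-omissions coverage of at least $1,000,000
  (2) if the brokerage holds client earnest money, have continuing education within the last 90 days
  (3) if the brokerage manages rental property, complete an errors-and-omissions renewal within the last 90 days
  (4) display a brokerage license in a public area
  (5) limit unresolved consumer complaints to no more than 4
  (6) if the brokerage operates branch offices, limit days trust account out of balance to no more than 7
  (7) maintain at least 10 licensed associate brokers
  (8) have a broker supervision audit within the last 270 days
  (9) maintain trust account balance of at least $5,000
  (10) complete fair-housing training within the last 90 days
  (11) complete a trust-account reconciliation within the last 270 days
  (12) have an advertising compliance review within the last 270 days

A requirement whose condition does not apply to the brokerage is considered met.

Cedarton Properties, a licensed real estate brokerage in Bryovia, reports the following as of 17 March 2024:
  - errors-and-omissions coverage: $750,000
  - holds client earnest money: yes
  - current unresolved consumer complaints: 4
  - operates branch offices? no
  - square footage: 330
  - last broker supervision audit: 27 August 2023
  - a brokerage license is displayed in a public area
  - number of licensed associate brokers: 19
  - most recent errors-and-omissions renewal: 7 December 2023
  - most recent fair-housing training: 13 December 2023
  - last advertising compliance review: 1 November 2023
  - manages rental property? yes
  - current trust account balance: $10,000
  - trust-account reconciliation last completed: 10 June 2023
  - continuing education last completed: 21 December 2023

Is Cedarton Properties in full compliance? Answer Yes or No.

No

1. errors-and-omissions coverage $750,000 < $1,000,000 → not met
2. condition 'holds client earnest money' holds; continuing education 87 days ago vs limit 90 → met
3. condition 'manages rental property' holds; errors-and-omissions renewal 101 days ago vs limit 90 → not met
4. brokerage license present → met
5. unresolved consumer complaints 4 ≤ 4 → met
6. condition 'operates branch offices' does not hold → requirement n/a → met
7. licensed associate brokers 19 ≥ 10 → met
8. broker supervision audit 203 days ago vs limit 270 → met
9. trust account balance $10,000 ≥ $5,000 → met
10. fair-housing training 95 days ago vs limit 90 → not met
11. trust-account reconciliation 281 days ago vs limit 270 → not met
12. advertising compliance review 137 days ago vs limit 270 → met
Not met: 1, 3, 10, 11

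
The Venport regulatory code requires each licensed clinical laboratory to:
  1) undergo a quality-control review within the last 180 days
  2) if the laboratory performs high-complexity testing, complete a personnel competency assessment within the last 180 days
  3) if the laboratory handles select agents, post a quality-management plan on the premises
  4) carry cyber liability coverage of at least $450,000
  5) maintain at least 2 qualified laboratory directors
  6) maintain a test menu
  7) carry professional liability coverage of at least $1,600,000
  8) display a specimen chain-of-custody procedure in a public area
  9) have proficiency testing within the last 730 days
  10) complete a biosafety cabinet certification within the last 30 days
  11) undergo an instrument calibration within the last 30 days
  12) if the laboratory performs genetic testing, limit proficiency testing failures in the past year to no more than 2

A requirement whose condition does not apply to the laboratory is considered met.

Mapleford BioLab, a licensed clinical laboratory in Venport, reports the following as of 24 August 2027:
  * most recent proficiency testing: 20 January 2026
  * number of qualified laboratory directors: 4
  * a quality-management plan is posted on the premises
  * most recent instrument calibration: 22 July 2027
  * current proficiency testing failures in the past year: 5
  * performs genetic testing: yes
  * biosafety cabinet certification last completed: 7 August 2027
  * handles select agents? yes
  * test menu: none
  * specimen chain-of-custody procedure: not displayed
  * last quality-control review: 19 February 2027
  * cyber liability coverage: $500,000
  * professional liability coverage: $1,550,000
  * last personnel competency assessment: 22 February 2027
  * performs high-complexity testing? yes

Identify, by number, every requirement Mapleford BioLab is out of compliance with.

1, 2, 6, 7, 8, 11, 12

1. quality-control review 186 days ago vs limit 180 → not met
2. condition 'performs high-complexity testing' holds; personnel competency assessment 183 days ago vs limit 180 → not met
3. condition 'handles select agents' holds; quality-management plan present → met
4. cyber liability coverage $500,000 ≥ $450,000 → met
5. qualified laboratory directors 4 ≥ 2 → met
6. test menu absent → not met
7. professional liability coverage $1,550,000 < $1,600,000 → not met
8. specimen chain-of-custody procedure absent → not met
9. proficiency testing 581 days ago vs limit 730 → met
10. biosafety cabinet certification 17 days ago vs limit 30 → met
11. instrument calibration 33 days ago vs limit 30 → not met
12. condition 'performs genetic testing' holds; proficiency testing failures in the past year 5 > 2 → not met
Not met: 1, 2, 6, 7, 8, 11, 12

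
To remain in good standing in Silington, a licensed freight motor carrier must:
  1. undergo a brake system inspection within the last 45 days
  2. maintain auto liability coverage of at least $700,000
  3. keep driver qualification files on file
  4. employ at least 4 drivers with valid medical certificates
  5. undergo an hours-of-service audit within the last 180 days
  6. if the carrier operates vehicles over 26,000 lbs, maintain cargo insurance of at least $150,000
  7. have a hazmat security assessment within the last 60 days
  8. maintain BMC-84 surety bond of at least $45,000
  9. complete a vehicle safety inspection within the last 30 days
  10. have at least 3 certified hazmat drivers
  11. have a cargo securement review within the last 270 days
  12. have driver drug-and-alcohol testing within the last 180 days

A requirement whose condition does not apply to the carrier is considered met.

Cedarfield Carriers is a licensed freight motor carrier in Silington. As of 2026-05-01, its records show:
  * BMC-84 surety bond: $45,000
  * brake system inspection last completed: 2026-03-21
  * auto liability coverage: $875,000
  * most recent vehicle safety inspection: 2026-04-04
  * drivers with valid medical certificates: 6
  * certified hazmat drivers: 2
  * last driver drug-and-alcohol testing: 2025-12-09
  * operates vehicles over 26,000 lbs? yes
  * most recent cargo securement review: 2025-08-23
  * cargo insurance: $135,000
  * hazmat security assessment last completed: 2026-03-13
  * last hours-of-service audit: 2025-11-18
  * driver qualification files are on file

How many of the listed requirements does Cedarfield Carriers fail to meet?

2

1. brake system inspection 41 days ago vs limit 45 → met
2. auto liability coverage $875,000 ≥ $700,000 → met
3. driver qualification files present → met
4. drivers with valid medical certificates 6 ≥ 4 → met
5. hours-of-service audit 164 days ago vs limit 180 → met
6. condition 'operates vehicles over 26,000 lbs' holds; cargo insurance $135,000 < $150,000 → not met
7. hazmat security assessment 49 days ago vs limit 60 → met
8. BMC-84 surety bond $45,000 ≥ $45,000 → met
9. vehicle safety inspection 27 days ago vs limit 30 → met
10. certified hazmat drivers 2 < 3 → not met
11. cargo securement review 251 days ago vs limit 270 → met
12. driver drug-and-alcohol testing 143 days ago vs limit 180 → met
Not met: 2 of 12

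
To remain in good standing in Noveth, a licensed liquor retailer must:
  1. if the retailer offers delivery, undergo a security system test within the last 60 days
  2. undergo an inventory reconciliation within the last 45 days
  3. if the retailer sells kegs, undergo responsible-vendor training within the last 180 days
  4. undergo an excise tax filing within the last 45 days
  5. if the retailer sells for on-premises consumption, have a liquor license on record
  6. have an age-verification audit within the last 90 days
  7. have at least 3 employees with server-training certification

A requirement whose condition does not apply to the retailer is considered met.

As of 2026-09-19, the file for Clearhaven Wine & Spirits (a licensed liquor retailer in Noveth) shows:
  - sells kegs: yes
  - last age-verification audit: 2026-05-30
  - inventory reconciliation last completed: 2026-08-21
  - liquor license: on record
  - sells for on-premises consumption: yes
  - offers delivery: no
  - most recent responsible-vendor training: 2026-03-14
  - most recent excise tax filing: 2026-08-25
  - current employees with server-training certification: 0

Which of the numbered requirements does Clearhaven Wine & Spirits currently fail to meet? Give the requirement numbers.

3, 6, 7

1. condition 'offers delivery' does not hold → requirement n/a → met
2. inventory reconciliation 29 days ago vs limit 45 → met
3. condition 'sells kegs' holds; responsible-vendor training 189 days ago vs limit 180 → not met
4. excise tax filing 25 days ago vs limit 45 → met
5. condition 'sells for on-premises consumption' holds; liquor license present → met
6. age-verification audit 112 days ago vs limit 90 → not met
7. employees with server-training certification 0 < 3 → not met
Not met: 3, 6, 7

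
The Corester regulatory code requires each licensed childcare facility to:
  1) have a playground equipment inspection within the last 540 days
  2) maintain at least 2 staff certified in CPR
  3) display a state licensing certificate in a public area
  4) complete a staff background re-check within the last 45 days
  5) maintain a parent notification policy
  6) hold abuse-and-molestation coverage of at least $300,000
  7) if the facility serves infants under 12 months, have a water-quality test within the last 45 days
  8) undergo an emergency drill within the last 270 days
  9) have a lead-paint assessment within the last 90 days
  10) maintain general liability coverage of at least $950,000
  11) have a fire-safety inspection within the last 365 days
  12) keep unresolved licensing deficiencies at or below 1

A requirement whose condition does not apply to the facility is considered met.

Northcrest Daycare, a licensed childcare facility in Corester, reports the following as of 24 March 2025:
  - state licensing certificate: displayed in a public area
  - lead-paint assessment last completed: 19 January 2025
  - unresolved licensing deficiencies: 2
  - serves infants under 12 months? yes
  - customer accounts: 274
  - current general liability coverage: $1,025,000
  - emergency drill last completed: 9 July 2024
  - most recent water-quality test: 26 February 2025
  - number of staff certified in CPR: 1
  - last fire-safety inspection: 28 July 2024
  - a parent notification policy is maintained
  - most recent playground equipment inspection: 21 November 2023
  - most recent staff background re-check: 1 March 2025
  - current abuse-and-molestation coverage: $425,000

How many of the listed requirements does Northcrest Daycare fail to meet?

1. playground equipment inspection 489 days ago vs limit 540 → met
2. staff certified in CPR 1 < 2 → not met
3. state licensing certificate present → met
4. staff background re-check 23 days ago vs limit 45 → met
5. parent notification policy present → met
6. abuse-and-molestation coverage $425,000 ≥ $300,000 → met
7. condition 'serves infants under 12 months' holds; water-quality test 26 days ago vs limit 45 → met
8. emergency drill 258 days ago vs limit 270 → met
9. lead-paint assessment 64 days ago vs limit 90 → met
10. general liability coverage $1,025,000 ≥ $950,000 → met
11. fire-safety inspection 239 days ago vs limit 365 → met
12. unresolved licensing deficiencies 2 > 1 → not met
Not met: 2 of 12

2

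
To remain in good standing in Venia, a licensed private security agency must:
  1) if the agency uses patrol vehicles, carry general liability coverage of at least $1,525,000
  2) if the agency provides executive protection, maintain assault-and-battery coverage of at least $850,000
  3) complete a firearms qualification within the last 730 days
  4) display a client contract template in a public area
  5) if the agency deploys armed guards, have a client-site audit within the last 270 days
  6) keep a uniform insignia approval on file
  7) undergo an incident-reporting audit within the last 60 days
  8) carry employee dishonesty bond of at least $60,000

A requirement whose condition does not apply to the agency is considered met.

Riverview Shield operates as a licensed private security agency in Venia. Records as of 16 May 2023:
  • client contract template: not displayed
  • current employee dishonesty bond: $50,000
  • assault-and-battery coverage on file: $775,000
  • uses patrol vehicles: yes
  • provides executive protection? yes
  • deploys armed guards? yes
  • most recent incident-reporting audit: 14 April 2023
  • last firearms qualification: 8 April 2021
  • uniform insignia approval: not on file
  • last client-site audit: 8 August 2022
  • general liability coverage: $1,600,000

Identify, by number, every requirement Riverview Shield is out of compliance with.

2, 3, 4, 5, 6, 8

1. condition 'uses patrol vehicles' holds; general liability coverage $1,600,000 ≥ $1,525,000 → met
2. condition 'provides executive protection' holds; assault-and-battery coverage $775,000 < $850,000 → not met
3. firearms qualification 768 days ago vs limit 730 → not met
4. client contract template absent → not met
5. condition 'deploys armed guards' holds; client-site audit 281 days ago vs limit 270 → not met
6. uniform insignia approval absent → not met
7. incident-reporting audit 32 days ago vs limit 60 → met
8. employee dishonesty bond $50,000 < $60,000 → not met
Not met: 2, 3, 4, 5, 6, 8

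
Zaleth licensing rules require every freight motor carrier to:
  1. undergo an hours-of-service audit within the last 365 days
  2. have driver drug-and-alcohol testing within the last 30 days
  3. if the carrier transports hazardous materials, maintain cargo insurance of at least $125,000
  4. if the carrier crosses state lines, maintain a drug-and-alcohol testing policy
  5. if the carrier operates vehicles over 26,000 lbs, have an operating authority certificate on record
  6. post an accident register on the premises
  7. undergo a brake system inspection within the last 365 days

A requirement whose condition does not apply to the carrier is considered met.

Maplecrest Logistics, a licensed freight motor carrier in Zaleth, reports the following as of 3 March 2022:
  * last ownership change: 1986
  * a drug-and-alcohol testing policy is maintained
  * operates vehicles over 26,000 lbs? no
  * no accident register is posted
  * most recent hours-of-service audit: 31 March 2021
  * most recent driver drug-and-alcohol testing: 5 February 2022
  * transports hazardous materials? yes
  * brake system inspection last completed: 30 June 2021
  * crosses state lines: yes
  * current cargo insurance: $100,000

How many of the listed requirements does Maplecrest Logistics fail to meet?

2

1. hours-of-service audit 337 days ago vs limit 365 → met
2. driver drug-and-alcohol testing 26 days ago vs limit 30 → met
3. condition 'transports hazardous materials' holds; cargo insurance $100,000 < $125,000 → not met
4. condition 'crosses state lines' holds; drug-and-alcohol testing policy present → met
5. condition 'operates vehicles over 26,000 lbs' does not hold → requirement n/a → met
6. accident register absent → not met
7. brake system inspection 246 days ago vs limit 365 → met
Not met: 2 of 7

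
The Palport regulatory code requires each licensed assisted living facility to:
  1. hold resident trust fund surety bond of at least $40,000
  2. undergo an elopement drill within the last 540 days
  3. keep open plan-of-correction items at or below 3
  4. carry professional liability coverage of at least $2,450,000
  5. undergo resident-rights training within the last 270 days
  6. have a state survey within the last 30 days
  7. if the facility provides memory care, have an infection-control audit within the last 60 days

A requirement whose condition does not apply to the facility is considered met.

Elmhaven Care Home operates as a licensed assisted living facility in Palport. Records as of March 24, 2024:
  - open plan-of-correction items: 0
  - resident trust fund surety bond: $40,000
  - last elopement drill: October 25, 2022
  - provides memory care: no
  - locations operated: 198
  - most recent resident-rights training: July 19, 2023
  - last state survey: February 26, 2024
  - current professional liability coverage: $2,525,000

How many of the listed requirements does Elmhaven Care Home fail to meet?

1. resident trust fund surety bond $40,000 ≥ $40,000 → met
2. elopement drill 516 days ago vs limit 540 → met
3. open plan-of-correction items 0 ≤ 3 → met
4. professional liability coverage $2,525,000 ≥ $2,450,000 → met
5. resident-rights training 249 days ago vs limit 270 → met
6. state survey 27 days ago vs limit 30 → met
7. condition 'provides memory care' does not hold → requirement n/a → met
Not met: 0 of 7

0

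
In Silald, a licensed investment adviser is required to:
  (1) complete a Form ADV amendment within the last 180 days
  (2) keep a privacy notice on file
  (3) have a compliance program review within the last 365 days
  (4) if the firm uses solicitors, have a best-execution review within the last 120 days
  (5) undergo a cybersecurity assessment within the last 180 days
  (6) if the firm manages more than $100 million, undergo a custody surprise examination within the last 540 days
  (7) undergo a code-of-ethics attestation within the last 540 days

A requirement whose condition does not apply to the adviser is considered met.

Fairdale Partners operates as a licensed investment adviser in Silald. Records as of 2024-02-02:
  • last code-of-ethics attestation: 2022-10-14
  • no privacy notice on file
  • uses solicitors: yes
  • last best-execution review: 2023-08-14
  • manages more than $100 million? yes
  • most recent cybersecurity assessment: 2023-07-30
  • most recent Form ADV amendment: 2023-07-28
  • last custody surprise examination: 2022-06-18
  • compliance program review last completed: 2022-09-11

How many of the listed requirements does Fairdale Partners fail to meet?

1. Form ADV amendment 189 days ago vs limit 180 → not met
2. privacy notice absent → not met
3. compliance program review 509 days ago vs limit 365 → not met
4. condition 'uses solicitors' holds; best-execution review 172 days ago vs limit 120 → not met
5. cybersecurity assessment 187 days ago vs limit 180 → not met
6. condition 'manages more than $100 million' holds; custody surprise examination 594 days ago vs limit 540 → not met
7. code-of-ethics attestation 476 days ago vs limit 540 → met
Not met: 6 of 7

6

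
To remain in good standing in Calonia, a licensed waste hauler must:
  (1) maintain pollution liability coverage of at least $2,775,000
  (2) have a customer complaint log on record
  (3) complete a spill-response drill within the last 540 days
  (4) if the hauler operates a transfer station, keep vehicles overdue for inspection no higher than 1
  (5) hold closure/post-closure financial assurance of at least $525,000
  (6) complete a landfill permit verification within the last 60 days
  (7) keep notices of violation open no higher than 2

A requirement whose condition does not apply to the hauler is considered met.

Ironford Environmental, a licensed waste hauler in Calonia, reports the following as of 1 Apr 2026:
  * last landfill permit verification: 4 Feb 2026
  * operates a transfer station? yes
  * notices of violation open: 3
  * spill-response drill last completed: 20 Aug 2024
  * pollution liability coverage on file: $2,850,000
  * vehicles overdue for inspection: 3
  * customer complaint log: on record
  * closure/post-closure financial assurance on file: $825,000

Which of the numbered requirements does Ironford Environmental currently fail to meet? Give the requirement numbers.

3, 4, 7

1. pollution liability coverage $2,850,000 ≥ $2,775,000 → met
2. customer complaint log present → met
3. spill-response drill 589 days ago vs limit 540 → not met
4. condition 'operates a transfer station' holds; vehicles overdue for inspection 3 > 1 → not met
5. closure/post-closure financial assurance $825,000 ≥ $525,000 → met
6. landfill permit verification 56 days ago vs limit 60 → met
7. notices of violation open 3 > 2 → not met
Not met: 3, 4, 7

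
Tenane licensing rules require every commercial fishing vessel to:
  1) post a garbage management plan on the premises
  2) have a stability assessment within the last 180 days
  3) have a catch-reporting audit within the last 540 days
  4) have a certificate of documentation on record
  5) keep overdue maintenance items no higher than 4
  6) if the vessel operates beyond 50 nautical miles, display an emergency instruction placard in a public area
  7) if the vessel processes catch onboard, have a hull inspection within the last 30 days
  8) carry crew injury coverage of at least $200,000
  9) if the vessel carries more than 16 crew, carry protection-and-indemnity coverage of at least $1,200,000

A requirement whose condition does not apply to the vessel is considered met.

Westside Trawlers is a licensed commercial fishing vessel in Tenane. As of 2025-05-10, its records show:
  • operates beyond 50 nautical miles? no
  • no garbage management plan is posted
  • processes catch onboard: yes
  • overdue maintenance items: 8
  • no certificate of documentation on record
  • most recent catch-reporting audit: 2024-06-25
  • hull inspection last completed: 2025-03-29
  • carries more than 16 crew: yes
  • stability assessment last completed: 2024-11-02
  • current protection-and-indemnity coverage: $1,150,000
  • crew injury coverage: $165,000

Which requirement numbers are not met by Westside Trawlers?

1, 2, 4, 5, 7, 8, 9

1. garbage management plan absent → not met
2. stability assessment 189 days ago vs limit 180 → not met
3. catch-reporting audit 319 days ago vs limit 540 → met
4. certificate of documentation absent → not met
5. overdue maintenance items 8 > 4 → not met
6. condition 'operates beyond 50 nautical miles' does not hold → requirement n/a → met
7. condition 'processes catch onboard' holds; hull inspection 42 days ago vs limit 30 → not met
8. crew injury coverage $165,000 < $200,000 → not met
9. condition 'carries more than 16 crew' holds; protection-and-indemnity coverage $1,150,000 < $1,200,000 → not met
Not met: 1, 2, 4, 5, 7, 8, 9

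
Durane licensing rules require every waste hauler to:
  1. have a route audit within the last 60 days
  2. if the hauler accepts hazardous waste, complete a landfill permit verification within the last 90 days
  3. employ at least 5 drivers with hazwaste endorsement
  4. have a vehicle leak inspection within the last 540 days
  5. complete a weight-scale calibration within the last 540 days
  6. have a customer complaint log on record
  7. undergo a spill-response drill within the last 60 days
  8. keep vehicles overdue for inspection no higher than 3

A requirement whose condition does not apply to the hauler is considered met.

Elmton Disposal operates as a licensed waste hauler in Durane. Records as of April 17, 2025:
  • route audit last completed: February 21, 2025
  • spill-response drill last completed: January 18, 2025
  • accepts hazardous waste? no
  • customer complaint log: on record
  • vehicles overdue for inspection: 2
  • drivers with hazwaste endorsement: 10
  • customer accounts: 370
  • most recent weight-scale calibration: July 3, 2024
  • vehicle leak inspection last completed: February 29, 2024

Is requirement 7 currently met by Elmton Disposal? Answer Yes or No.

No

7. spill-response drill 89 days ago vs limit 60 → not met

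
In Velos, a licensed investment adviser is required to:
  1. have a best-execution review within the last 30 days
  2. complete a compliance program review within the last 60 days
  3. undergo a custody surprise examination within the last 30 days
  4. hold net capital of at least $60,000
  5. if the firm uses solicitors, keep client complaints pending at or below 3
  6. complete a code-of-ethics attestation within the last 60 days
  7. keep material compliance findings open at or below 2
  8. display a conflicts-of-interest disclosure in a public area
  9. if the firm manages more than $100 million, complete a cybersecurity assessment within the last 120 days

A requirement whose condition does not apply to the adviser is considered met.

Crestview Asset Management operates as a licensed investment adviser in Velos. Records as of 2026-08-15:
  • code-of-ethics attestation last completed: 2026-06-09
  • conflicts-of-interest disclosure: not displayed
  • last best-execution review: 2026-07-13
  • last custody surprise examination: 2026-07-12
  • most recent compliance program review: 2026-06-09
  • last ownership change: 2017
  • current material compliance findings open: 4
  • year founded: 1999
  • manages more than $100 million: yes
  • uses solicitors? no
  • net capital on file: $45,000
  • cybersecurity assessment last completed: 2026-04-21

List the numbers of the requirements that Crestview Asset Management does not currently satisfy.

1. best-execution review 33 days ago vs limit 30 → not met
2. compliance program review 67 days ago vs limit 60 → not met
3. custody surprise examination 34 days ago vs limit 30 → not met
4. net capital $45,000 < $60,000 → not met
5. condition 'uses solicitors' does not hold → requirement n/a → met
6. code-of-ethics attestation 67 days ago vs limit 60 → not met
7. material compliance findings open 4 > 2 → not met
8. conflicts-of-interest disclosure absent → not met
9. condition 'manages more than $100 million' holds; cybersecurity assessment 116 days ago vs limit 120 → met
Not met: 1, 2, 3, 4, 6, 7, 8

1, 2, 3, 4, 6, 7, 8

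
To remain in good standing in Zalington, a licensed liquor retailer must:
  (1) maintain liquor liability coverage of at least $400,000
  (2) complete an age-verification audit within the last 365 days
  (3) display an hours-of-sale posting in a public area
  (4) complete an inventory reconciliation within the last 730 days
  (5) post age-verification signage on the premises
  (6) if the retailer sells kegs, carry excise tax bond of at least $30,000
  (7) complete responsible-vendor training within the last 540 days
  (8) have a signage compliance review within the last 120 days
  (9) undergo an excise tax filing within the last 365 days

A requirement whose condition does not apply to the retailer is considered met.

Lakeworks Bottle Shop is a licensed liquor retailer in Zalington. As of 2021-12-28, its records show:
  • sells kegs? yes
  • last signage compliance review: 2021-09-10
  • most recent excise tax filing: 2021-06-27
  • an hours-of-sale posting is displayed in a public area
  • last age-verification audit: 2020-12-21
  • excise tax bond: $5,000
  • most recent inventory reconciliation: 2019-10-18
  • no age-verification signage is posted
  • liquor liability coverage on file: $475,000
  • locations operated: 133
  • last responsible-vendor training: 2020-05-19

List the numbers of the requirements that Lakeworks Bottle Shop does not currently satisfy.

1. liquor liability coverage $475,000 ≥ $400,000 → met
2. age-verification audit 372 days ago vs limit 365 → not met
3. hours-of-sale posting present → met
4. inventory reconciliation 802 days ago vs limit 730 → not met
5. age-verification signage absent → not met
6. condition 'sells kegs' holds; excise tax bond $5,000 < $30,000 → not met
7. responsible-vendor training 588 days ago vs limit 540 → not met
8. signage compliance review 109 days ago vs limit 120 → met
9. excise tax filing 184 days ago vs limit 365 → met
Not met: 2, 4, 5, 6, 7

2, 4, 5, 6, 7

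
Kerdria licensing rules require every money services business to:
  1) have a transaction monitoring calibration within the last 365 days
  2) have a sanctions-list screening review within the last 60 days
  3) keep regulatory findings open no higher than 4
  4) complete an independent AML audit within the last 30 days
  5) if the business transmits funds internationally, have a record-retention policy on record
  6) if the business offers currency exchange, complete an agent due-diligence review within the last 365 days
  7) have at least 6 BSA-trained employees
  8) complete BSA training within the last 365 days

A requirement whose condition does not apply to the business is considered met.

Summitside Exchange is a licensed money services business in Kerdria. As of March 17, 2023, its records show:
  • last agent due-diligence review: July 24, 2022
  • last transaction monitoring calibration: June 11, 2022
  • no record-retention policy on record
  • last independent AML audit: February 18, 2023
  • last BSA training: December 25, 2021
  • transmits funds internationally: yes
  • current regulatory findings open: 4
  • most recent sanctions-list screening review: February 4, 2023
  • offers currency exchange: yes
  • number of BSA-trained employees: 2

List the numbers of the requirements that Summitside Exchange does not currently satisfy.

5, 7, 8

1. transaction monitoring calibration 279 days ago vs limit 365 → met
2. sanctions-list screening review 41 days ago vs limit 60 → met
3. regulatory findings open 4 ≤ 4 → met
4. independent AML audit 27 days ago vs limit 30 → met
5. condition 'transmits funds internationally' holds; record-retention policy absent → not met
6. condition 'offers currency exchange' holds; agent due-diligence review 236 days ago vs limit 365 → met
7. BSA-trained employees 2 < 6 → not met
8. BSA training 447 days ago vs limit 365 → not met
Not met: 5, 7, 8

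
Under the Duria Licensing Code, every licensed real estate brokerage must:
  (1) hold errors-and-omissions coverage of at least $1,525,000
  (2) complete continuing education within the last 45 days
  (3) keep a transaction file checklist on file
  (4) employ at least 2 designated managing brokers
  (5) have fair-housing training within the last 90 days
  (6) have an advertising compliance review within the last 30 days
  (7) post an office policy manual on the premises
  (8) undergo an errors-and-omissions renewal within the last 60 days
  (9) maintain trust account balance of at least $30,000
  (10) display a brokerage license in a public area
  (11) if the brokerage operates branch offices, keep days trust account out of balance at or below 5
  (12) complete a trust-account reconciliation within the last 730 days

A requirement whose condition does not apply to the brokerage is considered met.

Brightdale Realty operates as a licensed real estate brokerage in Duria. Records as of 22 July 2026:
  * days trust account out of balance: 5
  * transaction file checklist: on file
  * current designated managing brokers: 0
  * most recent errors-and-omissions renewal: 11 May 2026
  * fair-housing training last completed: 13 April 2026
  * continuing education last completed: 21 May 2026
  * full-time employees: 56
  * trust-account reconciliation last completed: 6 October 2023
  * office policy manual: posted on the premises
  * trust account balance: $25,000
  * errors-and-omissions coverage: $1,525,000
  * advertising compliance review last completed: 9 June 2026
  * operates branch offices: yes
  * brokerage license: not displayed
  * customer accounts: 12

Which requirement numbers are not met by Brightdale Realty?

1. errors-and-omissions coverage $1,525,000 ≥ $1,525,000 → met
2. continuing education 62 days ago vs limit 45 → not met
3. transaction file checklist present → met
4. designated managing brokers 0 < 2 → not met
5. fair-housing training 100 days ago vs limit 90 → not met
6. advertising compliance review 43 days ago vs limit 30 → not met
7. office policy manual present → met
8. errors-and-omissions renewal 72 days ago vs limit 60 → not met
9. trust account balance $25,000 < $30,000 → not met
10. brokerage license absent → not met
11. condition 'operates branch offices' holds; days trust account out of balance 5 ≤ 5 → met
12. trust-account reconciliation 1020 days ago vs limit 730 → not met
Not met: 2, 4, 5, 6, 8, 9, 10, 12

2, 4, 5, 6, 8, 9, 10, 12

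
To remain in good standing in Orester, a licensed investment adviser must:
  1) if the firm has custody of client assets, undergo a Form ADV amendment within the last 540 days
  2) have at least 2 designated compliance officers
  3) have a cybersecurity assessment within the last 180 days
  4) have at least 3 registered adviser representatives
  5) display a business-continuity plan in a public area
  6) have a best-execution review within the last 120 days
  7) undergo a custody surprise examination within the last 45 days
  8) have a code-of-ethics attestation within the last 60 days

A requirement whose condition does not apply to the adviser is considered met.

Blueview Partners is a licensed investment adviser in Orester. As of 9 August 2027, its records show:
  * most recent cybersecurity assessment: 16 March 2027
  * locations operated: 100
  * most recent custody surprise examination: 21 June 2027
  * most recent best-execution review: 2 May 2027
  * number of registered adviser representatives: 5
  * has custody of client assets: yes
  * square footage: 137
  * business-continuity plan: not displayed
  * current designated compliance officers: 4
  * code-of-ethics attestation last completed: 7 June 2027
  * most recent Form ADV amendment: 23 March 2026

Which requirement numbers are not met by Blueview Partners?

1. condition 'has custody of client assets' holds; Form ADV amendment 504 days ago vs limit 540 → met
2. designated compliance officers 4 ≥ 2 → met
3. cybersecurity assessment 146 days ago vs limit 180 → met
4. registered adviser representatives 5 ≥ 3 → met
5. business-continuity plan absent → not met
6. best-execution review 99 days ago vs limit 120 → met
7. custody surprise examination 49 days ago vs limit 45 → not met
8. code-of-ethics attestation 63 days ago vs limit 60 → not met
Not met: 5, 7, 8

5, 7, 8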